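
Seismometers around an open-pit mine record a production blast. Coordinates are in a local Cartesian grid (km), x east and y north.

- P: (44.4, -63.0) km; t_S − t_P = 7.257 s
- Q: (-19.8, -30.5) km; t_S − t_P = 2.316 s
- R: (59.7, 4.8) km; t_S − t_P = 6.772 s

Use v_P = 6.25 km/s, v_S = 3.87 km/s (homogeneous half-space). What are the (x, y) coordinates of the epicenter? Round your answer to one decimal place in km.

Distance from S−P lag: d = Δt · v_P v_S / (v_P − v_S) = Δt · (6.25·3.87)/(6.25−3.87) ≈ 10.1628·Δt.
So d_P = 73.75, d_Q = 23.54, d_R = 68.82 km.
Circle about each station: (x − 44.4)² + (y + 63.0)² = 73.75²; (x + 19.8)² + (y + 30.5)² = 23.54²; (x − 59.7)² + (y − 4.8)² = 68.82².
Subtracting the P equation from the Q and R equations removes the quadratic terms:
-128.4 x + 65.0 y = 266.86
30.6 x + 135.6 y = -1650.36
Solving the 2×2 system: x ≈ -7.4, y ≈ -10.5 km.
Check against P (with the unrounded x, y): √((x − 44.4)²+(y + 63.0)²) = 73.75 ≈ 73.75 km. ✓

-7.4 km east, -10.5 km north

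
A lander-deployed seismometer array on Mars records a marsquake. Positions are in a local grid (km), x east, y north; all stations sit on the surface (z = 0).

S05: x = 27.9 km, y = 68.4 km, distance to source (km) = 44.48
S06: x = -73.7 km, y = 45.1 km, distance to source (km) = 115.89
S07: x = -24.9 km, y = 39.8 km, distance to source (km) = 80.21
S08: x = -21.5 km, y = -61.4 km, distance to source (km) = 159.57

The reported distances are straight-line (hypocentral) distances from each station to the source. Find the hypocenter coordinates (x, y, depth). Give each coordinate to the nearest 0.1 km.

x ≈ 27.0 km, y ≈ 84.9 km, depth ≈ 41.3 km

Each station gives a sphere (x−x_i)² + (y−y_i)² + z² = d_i² (stations at z=0).
Subtracting the S05 sphere from S06 and S07: z² cancels, leaving linear equations in x and y:
-203.2 x − 46.6 y = -9443.29
-105.6 x − 57.2 y = -7708.09
Solving: x ≈ 27.000, y ≈ 84.910 km (keep extra digits for the depth step; rounded: 27.0, 84.9).
Then from the S05 sphere: z² = 44.48² − (x − 27.9)² − (y − 68.4)² with x = 27.000, y = 84.910, so z ≈ 41.293 ≈ 41.3 km.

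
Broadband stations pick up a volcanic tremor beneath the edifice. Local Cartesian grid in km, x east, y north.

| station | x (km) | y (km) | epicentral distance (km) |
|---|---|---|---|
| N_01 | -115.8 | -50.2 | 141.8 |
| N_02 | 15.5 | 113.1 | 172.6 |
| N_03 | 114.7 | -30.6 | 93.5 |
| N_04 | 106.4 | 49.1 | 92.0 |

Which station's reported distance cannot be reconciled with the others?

Solve using three stations at a time. Using N_01, N_02, N_03 (subtract circle equations pairwise → linear system) gives (x, y) ≈ (25.7, -59.2).
Distances from that point to each station vs reported:
  N_01: calculated 141.8 vs reported 141.8 → residual 0.0 km
  N_02: calculated 172.6 vs reported 172.6 → residual 0.0 km
  N_03: calculated 93.5 vs reported 93.5 → residual 0.0 km
  N_04: calculated 135.0 vs reported 92.0 → residual 43.0 km
N_01, N_02, N_03 are mutually consistent (residuals ≈ 0); N_04 is off by 43.0 km.

N_04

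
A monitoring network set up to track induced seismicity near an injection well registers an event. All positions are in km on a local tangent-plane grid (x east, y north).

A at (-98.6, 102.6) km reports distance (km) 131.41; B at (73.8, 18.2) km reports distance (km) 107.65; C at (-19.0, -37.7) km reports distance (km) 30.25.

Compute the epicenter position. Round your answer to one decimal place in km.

Circle about each station: (x + 98.6)² + (y − 102.6)² = 131.41²; (x − 73.8)² + (y − 18.2)² = 107.65²; (x + 19.0)² + (y + 37.7)² = 30.25².
Subtracting the A equation from the B and C equations removes the quadratic terms:
344.8 x − 168.8 y = -8790.97
159.2 x − 280.6 y = -2112.90
Solving the 2×2 system: x ≈ -30.2, y ≈ -9.6 km.
Check against A (with the unrounded x, y): √((x + 98.6)²+(y − 102.6)²) = 131.41 ≈ 131.41 km. ✓

x ≈ -30.2 km, y ≈ -9.6 km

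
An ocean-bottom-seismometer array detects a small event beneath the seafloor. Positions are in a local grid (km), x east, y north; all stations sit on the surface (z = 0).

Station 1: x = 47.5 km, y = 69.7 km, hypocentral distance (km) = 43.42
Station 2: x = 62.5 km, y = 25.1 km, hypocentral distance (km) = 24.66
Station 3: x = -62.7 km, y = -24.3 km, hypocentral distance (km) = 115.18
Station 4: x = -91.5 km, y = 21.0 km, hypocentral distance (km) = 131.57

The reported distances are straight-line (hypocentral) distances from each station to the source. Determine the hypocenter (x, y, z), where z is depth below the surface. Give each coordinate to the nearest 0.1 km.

(39.6, 27.9, 8.7)

Each station gives a sphere (x−x_i)² + (y−y_i)² + z² = d_i² (stations at z=0).
Subtracting the Station 1 sphere from Station 2 and Station 3: z² cancels, leaving linear equations in x and y:
30.0 x − 89.2 y = -1300.90
-220.4 x − 188.0 y = -13973.70
Solving: x ≈ 39.601, y ≈ 27.903 km (keep extra digits for the depth step; rounded: 39.6, 27.9).
Then from the Station 1 sphere: z² = 43.42² − (x − 47.5)² − (y − 69.7)² with x = 39.601, y = 27.903, so z ≈ 8.713 ≈ 8.7 km.
Check against Station 4 (with the unrounded solution): distance 131.57 ≈ 131.57 km. ✓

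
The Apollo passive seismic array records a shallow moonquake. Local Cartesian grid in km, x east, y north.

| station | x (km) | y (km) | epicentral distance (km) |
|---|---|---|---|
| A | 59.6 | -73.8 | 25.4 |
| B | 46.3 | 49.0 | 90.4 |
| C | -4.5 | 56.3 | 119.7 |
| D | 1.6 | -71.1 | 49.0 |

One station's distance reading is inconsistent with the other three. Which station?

Solve using three stations at a time. Using A, C, D (subtract circle equations pairwise → linear system) gives (x, y) ≈ (46.7, -51.9).
Distances from that point to each station vs reported:
  A: calculated 25.4 vs reported 25.4 → residual 0.0 km
  B: calculated 100.9 vs reported 90.4 → residual 10.5 km
  C: calculated 119.7 vs reported 119.7 → residual 0.0 km
  D: calculated 49.0 vs reported 49.0 → residual 0.0 km
A, C, D are mutually consistent (residuals ≈ 0); B is off by 10.5 km.

B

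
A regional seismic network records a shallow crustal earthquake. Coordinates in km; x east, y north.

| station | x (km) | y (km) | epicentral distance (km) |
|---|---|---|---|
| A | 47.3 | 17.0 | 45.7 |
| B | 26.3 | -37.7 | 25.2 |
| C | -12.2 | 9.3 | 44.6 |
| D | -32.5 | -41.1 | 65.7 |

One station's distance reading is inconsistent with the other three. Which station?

A

Solve using three stations at a time. Using B, C, D (subtract circle equations pairwise → linear system) gives (x, y) ≈ (26.7, -12.5).
Distances from that point to each station vs reported:
  A: calculated 36.0 vs reported 45.7 → residual 9.7 km
  B: calculated 25.2 vs reported 25.2 → residual 0.0 km
  C: calculated 44.6 vs reported 44.6 → residual 0.0 km
  D: calculated 65.7 vs reported 65.7 → residual 0.0 km
B, C, D are mutually consistent (residuals ≈ 0); A is off by 9.7 km.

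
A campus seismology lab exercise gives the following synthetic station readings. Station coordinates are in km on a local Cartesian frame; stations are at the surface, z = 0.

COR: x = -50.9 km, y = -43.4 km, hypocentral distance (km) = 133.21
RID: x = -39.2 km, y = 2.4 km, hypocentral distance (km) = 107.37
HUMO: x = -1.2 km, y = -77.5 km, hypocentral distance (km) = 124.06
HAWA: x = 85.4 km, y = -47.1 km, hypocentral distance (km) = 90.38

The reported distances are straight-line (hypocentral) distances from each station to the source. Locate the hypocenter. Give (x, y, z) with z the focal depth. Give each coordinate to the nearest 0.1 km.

(54.2, 22.0, 49.2)

Each station gives a sphere (x−x_i)² + (y−y_i)² + z² = d_i² (stations at z=0).
Subtracting the COR sphere from RID and HUMO: z² cancels, leaving linear equations in x and y:
23.4 x + 91.6 y = 3284.62
99.4 x − 68.2 y = 3887.34
Solving: x ≈ 54.209, y ≈ 22.010 km (keep extra digits for the depth step; rounded: 54.2, 22.0).
Then from the COR sphere: z² = 133.21² − (x + 50.9)² − (y + 43.4)² with x = 54.209, y = 22.010, so z ≈ 49.179 ≈ 49.2 km.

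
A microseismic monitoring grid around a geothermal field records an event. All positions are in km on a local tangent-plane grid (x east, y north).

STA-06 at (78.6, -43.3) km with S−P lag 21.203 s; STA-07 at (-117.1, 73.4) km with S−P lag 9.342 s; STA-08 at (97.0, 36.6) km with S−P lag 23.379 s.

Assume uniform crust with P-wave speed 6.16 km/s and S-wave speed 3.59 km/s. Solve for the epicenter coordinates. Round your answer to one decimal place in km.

Distance from S−P lag: d = Δt · v_P v_S / (v_P − v_S) = Δt · (6.16·3.59)/(6.16−3.59) ≈ 8.6048·Δt.
So d_STA-06 = 182.45, d_STA-07 = 80.39, d_STA-08 = 201.17 km.
Circle about each station: (x − 78.6)² + (y + 43.3)² = 182.45²; (x + 117.1)² + (y − 73.4)² = 80.39²; (x − 97.0)² + (y − 36.6)² = 201.17².
Subtracting the STA-06 equation from the STA-07 and STA-08 equations removes the quadratic terms:
-391.4 x + 233.4 y = 37872.57
36.8 x + 159.8 y = -4485.66
Solving the 2×2 system: x ≈ -99.8, y ≈ -5.1 km.

x ≈ -99.8 km, y ≈ -5.1 km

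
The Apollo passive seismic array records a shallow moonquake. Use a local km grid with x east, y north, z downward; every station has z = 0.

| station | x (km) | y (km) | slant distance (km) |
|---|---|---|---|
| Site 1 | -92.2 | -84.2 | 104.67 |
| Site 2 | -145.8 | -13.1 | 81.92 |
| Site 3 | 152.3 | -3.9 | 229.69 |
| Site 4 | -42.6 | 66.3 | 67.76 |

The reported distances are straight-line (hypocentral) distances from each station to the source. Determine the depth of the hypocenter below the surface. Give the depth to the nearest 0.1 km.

Each station gives a sphere (x−x_i)² + (y−y_i)² + z² = d_i² (stations at z=0).
Subtracting the Site 1 sphere from Site 2 and Site 3: z² cancels, leaving linear equations in x and y:
-107.2 x + 142.2 y = 10083.69
489.0 x + 160.6 y = -34181.67
Solving: x ≈ -74.696, y ≈ 14.601 km (keep extra digits for the depth step; rounded: -74.7, 14.6).
Then from the Site 1 sphere: z² = 104.67² − (x + 92.2)² − (y + 84.2)² with x = -74.696, y = 14.601, so z ≈ 29.796 ≈ 29.8 km.
Check against Site 4 (with the unrounded solution): distance 67.76 ≈ 67.76 km. ✓

depth ≈ 29.8 km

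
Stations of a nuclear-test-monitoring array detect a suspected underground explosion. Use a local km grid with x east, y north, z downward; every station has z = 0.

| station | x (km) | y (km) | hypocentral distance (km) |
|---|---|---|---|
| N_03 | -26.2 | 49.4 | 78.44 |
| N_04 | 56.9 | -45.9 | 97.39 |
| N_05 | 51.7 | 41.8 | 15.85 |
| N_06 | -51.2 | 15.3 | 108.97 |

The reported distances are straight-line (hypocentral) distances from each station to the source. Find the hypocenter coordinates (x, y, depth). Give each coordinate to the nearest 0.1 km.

Each station gives a sphere (x−x_i)² + (y−y_i)² + z² = d_i² (stations at z=0).
Subtracting the N_03 sphere from N_04 and N_05: z² cancels, leaving linear equations in x and y:
166.2 x − 190.6 y = -1114.36
155.8 x − 15.2 y = 7194.94
Solving: x ≈ 51.098, y ≈ 50.403 km (keep extra digits for the depth step; rounded: 51.1, 50.4).
Then from the N_03 sphere: z² = 78.44² − (x + 26.2)² − (y − 49.4)² with x = 51.098, y = 50.403, so z ≈ 13.298 ≈ 13.3 km.
Check against N_06 (with the unrounded solution): distance 108.97 ≈ 108.97 km. ✓

x ≈ 51.1 km, y ≈ 50.4 km, depth ≈ 13.3 km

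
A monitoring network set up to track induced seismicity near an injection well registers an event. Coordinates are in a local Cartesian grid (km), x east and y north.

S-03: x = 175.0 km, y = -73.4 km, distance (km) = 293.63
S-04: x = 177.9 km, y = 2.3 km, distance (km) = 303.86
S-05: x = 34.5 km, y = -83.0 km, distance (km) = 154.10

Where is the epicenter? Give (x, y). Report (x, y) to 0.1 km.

(-118.5, -64.6)

Circle about each station: (x − 175.0)² + (y + 73.4)² = 293.63²; (x − 177.9)² + (y − 2.3)² = 303.86²; (x − 34.5)² + (y + 83.0)² = 154.10².
Subtracting pairs of circle equations eliminates x²+y² and gives linear equations (the radical axes):
5.8 x + 151.4 y = -10471.18
-281.0 x − 19.2 y = 34538.46
Solving the 2×2 system: x ≈ -118.5, y ≈ -64.6 km.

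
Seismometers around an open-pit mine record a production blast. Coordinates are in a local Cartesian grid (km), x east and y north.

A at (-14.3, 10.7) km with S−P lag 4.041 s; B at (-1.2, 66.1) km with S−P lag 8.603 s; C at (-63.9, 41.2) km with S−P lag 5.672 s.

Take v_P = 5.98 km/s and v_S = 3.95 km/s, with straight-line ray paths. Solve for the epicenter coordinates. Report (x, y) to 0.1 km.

Distance from S−P lag: d = Δt · v_P v_S / (v_P − v_S) = Δt · (5.98·3.95)/(5.98−3.95) ≈ 11.6360·Δt.
So d_A = 47.02, d_B = 100.10, d_C = 66.00 km.
Circle about each station: (x + 14.3)² + (y − 10.7)² = 47.02²; (x + 1.2)² + (y − 66.1)² = 100.10²; (x + 63.9)² + (y − 41.2)² = 66.00².
Subtracting the A equation from the B and C equations removes the quadratic terms:
26.2 x + 110.8 y = -3757.46
-99.2 x + 61.0 y = 3316.55
Solving the 2×2 system: x ≈ -47.4, y ≈ -22.7 km.

-47.4 km east, -22.7 km north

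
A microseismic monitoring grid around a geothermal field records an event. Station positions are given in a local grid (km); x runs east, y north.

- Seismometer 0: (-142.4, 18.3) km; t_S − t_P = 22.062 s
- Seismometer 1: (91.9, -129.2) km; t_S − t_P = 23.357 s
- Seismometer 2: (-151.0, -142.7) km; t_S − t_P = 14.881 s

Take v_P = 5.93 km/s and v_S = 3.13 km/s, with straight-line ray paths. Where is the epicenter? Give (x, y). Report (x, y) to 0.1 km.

Distance from S−P lag: d = Δt · v_P v_S / (v_P − v_S) = Δt · (5.93·3.13)/(5.93−3.13) ≈ 6.6289·Δt.
So d_Seismometer 0 = 146.25, d_Seismometer 1 = 154.83, d_Seismometer 2 = 98.64 km.
Circle about each station: (x + 142.4)² + (y − 18.3)² = 146.25²; (x − 91.9)² + (y + 129.2)² = 154.83²; (x + 151.0)² + (y + 142.7)² = 98.64².
Subtracting the Seismometer 0 equation from the Seismometer 1 and Seismometer 2 equations removes the quadratic terms:
468.6 x − 295.0 y = 1942.33
-17.2 x − 322.0 y = 34210.85
Solving the 2×2 system: x ≈ -60.7, y ≈ -103.0 km.

x ≈ -60.7 km, y ≈ -103.0 km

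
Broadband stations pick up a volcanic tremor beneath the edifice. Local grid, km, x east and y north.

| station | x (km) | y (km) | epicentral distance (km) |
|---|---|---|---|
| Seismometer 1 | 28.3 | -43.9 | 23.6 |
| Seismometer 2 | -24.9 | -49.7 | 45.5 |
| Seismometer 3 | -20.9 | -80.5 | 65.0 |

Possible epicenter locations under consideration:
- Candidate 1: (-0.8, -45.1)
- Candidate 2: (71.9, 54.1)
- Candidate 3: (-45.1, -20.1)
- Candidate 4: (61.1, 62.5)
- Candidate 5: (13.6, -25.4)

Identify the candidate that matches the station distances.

For each candidate, compare |candidate − station| to the reported distance:
Candidate 1: residuals Seismometer 1 5.5, Seismometer 2 21.0, Seismometer 3 24.3 → max 24.3 km
Candidate 2: residuals Seismometer 1 83.7, Seismometer 2 96.4, Seismometer 3 98.5 → max 98.5 km
Candidate 3: residuals Seismometer 1 53.6, Seismometer 2 9.7, Seismometer 3 0.1 → max 53.6 km
Candidate 4: residuals Seismometer 1 87.7, Seismometer 2 95.9, Seismometer 3 99.8 → max 99.8 km
Candidate 5: residuals Seismometer 1 0.0, Seismometer 2 0.0, Seismometer 3 0.0 → max 0.0 km
Only Candidate 5 has all residuals ≈ 0.

Candidate 5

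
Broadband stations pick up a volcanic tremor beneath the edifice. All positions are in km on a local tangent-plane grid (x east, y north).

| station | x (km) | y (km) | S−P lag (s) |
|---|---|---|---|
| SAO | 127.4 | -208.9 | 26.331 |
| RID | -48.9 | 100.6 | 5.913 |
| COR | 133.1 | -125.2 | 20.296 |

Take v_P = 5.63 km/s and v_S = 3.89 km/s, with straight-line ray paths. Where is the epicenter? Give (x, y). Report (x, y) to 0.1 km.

x ≈ 25.3 km, y ≈ 106.4 km

Distance from S−P lag: d = Δt · v_P v_S / (v_P − v_S) = Δt · (5.63·3.89)/(5.63−3.89) ≈ 12.5866·Δt.
So d_SAO = 331.42, d_RID = 74.42, d_COR = 255.46 km.
Circle about each station: (x − 127.4)² + (y + 208.9)² = 331.42²; (x + 48.9)² + (y − 100.6)² = 74.42²; (x − 133.1)² + (y + 125.2)² = 255.46².
Subtracting the SAO equation from the RID and COR equations removes the quadratic terms:
-352.6 x + 619.0 y = 56942.48
11.4 x + 167.4 y = 18100.08
Solving the 2×2 system: x ≈ 25.3, y ≈ 106.4 km.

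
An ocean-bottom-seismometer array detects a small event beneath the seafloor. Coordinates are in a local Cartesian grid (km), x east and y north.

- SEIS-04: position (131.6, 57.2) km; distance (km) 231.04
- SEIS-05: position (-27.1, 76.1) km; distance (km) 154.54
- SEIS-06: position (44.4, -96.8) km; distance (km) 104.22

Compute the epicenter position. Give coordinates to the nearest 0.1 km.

Circle about each station: (x − 131.6)² + (y − 57.2)² = 231.04²; (x + 27.1)² + (y − 76.1)² = 154.54²; (x − 44.4)² + (y + 96.8)² = 104.22².
Subtracting the SEIS-04 equation from the SEIS-05 and SEIS-06 equations removes the quadratic terms:
-317.4 x + 37.8 y = 15432.09
-174.4 x − 308.0 y = 33268.87
Solving the 2×2 system: x ≈ -57.6, y ≈ -75.4 km.

-57.6 km east, -75.4 km north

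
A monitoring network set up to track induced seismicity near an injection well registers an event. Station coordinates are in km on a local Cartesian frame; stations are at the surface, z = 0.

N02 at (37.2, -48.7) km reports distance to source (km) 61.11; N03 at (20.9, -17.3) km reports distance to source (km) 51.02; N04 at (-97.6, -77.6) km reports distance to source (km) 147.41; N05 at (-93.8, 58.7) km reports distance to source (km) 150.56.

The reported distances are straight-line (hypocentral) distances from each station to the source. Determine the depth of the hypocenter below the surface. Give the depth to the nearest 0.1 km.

Each station gives a sphere (x−x_i)² + (y−y_i)² + z² = d_i² (stations at z=0).
Subtracting the N02 sphere from N03 and N04: z² cancels, leaving linear equations in x and y:
-32.6 x + 62.8 y = -1888.04
-269.6 x − 57.8 y = -6203.29
Solving: x ≈ 26.505, y ≈ -16.305 km (keep extra digits for the depth step; rounded: 26.5, -16.3).
Then from the N02 sphere: z² = 61.11² − (x − 37.2)² − (y + 48.7)² with x = 26.505, y = -16.305, so z ≈ 50.701 ≈ 50.7 km.
Check against N05 (with the unrounded solution): distance 150.56 ≈ 150.56 km. ✓

depth ≈ 50.7 km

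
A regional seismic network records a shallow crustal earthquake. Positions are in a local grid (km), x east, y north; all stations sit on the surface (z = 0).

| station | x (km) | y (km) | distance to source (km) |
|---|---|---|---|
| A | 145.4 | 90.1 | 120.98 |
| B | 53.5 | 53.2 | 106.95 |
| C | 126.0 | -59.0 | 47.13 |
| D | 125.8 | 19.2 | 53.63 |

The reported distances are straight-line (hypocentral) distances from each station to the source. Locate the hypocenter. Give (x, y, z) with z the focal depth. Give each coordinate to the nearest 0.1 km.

(120.5, -24.1, 31.2)

Each station gives a sphere (x−x_i)² + (y−y_i)² + z² = d_i² (stations at z=0).
Subtracting the A sphere from B and C: z² cancels, leaving linear equations in x and y:
-183.8 x − 73.8 y = -20368.82
-38.8 x − 298.2 y = 2512.75
Solving: x ≈ 120.499, y ≈ -24.105 km (keep extra digits for the depth step; rounded: 120.5, -24.1).
Then from the A sphere: z² = 120.98² − (x − 145.4)² − (y − 90.1)² with x = 120.499, y = -24.105, so z ≈ 31.198 ≈ 31.2 km.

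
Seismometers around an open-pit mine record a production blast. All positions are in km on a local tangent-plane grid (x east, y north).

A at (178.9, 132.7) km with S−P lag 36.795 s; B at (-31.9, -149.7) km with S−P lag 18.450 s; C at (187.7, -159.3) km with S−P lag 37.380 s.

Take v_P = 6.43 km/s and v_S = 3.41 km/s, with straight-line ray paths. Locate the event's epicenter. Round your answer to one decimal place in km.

(-42.9, -16.2)

Distance from S−P lag: d = Δt · v_P v_S / (v_P − v_S) = Δt · (6.43·3.41)/(6.43−3.41) ≈ 7.2604·Δt.
So d_A = 267.15, d_B = 133.95, d_C = 271.39 km.
Circle about each station: (x − 178.9)² + (y − 132.7)² = 267.15²; (x + 31.9)² + (y + 149.7)² = 133.95²; (x − 187.7)² + (y + 159.3)² = 271.39².
Subtracting pairs of circle equations eliminates x²+y² and gives linear equations (the radical axes):
-421.6 x − 564.8 y = 27239.72
17.6 x − 584.0 y = 8709.87
Solving the 2×2 system: x ≈ -42.9, y ≈ -16.2 km.
Check against A (with the unrounded x, y): √((x − 178.9)²+(y − 132.7)²) = 267.15 ≈ 267.15 km. ✓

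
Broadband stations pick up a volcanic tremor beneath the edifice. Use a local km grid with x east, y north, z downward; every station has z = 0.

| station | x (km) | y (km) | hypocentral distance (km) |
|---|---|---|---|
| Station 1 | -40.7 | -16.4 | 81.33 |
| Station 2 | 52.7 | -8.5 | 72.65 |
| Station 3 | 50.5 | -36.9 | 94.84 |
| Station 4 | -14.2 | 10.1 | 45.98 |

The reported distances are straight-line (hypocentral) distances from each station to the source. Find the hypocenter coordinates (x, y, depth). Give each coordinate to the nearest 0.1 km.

(8.2, 46.1, 17.8)

Each station gives a sphere (x−x_i)² + (y−y_i)² + z² = d_i² (stations at z=0).
Subtracting the Station 1 sphere from Station 2 and Station 3: z² cancels, leaving linear equations in x and y:
186.8 x + 15.8 y = 2260.64
182.4 x − 41.0 y = -393.65
Solving: x ≈ 8.203, y ≈ 46.095 km (keep extra digits for the depth step; rounded: 8.2, 46.1).
Then from the Station 1 sphere: z² = 81.33² − (x + 40.7)² − (y + 16.4)² with x = 8.203, y = 46.095, so z ≈ 17.817 ≈ 17.8 km.
Check against Station 4 (with the unrounded solution): distance 45.99 ≈ 45.98 km. ✓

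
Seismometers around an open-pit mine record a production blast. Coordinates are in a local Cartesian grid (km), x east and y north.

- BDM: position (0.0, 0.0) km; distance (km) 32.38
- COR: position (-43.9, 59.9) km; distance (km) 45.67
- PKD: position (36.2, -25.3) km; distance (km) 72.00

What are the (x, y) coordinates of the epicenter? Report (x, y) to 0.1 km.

Circle about each station: x² + y² = 32.38²; (x + 43.9)² + (y − 59.9)² = 45.67²; (x − 36.2)² + (y + 25.3)² = 72.00².
Subtracting pairs of circle equations eliminates x²+y² and gives linear equations (the radical axes):
-87.8 x + 119.8 y = 4477.94
72.4 x − 50.6 y = -2185.01
Solving the 2×2 system: x ≈ -8.3, y ≈ 31.3 km.
Check against BDM (with the unrounded x, y): √(x²+y²) = 32.37 ≈ 32.38 km. ✓

(-8.3, 31.3)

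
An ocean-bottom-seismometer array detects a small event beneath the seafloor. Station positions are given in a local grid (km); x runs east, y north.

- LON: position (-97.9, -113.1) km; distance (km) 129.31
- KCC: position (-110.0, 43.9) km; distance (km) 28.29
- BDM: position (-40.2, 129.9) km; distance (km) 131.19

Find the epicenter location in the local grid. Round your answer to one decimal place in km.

-105.3 km east, 16.0 km north

Circle about each station: (x + 97.9)² + (y + 113.1)² = 129.31²; (x + 110.0)² + (y − 43.9)² = 28.29²; (x + 40.2)² + (y − 129.9)² = 131.19².
Subtracting the LON equation from the KCC and BDM equations removes the quadratic terms:
-24.2 x + 314.0 y = 7571.94
115.4 x + 486.0 y = -4375.71
Solving the 2×2 system: x ≈ -105.3, y ≈ 16.0 km.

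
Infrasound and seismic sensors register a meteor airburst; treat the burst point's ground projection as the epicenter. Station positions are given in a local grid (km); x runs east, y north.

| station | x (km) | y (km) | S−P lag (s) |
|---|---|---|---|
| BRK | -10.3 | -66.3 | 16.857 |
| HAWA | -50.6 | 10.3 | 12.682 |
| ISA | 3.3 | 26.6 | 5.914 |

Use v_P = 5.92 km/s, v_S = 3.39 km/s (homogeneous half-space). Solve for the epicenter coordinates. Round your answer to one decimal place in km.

(37.7, 58.5)

Distance from S−P lag: d = Δt · v_P v_S / (v_P − v_S) = Δt · (5.92·3.39)/(5.92−3.39) ≈ 7.9323·Δt.
So d_BRK = 133.72, d_HAWA = 100.60, d_ISA = 46.91 km.
Circle about each station: (x + 10.3)² + (y + 66.3)² = 133.72²; (x + 50.6)² + (y − 10.3)² = 100.60²; (x − 3.3)² + (y − 26.6)² = 46.91².
Subtracting pairs of circle equations eliminates x²+y² and gives linear equations (the radical axes):
-80.6 x + 153.2 y = 5925.35
27.2 x + 185.8 y = 11897.16
Solving the 2×2 system: x ≈ 37.7, y ≈ 58.5 km.
Check against BRK (with the unrounded x, y): √((x + 10.3)²+(y + 66.3)²) = 133.73 ≈ 133.72 km. ✓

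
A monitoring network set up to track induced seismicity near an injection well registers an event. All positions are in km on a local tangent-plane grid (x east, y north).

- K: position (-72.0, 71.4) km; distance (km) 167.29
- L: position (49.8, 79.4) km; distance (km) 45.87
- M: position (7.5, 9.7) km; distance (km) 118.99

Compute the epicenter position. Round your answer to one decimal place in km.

Circle about each station: (x + 72.0)² + (y − 71.4)² = 167.29²; (x − 49.8)² + (y − 79.4)² = 45.87²; (x − 7.5)² + (y − 9.7)² = 118.99².
Subtracting the K equation from the L and M equations removes the quadratic terms:
243.6 x + 16.0 y = 24384.33
159.0 x − 123.4 y = 3695.70
Solving the 2×2 system: x ≈ 94.1, y ≈ 91.3 km.
Check against K (with the unrounded x, y): √((x + 72.0)²+(y − 71.4)²) = 167.29 ≈ 167.29 km. ✓

94.1 km east, 91.3 km north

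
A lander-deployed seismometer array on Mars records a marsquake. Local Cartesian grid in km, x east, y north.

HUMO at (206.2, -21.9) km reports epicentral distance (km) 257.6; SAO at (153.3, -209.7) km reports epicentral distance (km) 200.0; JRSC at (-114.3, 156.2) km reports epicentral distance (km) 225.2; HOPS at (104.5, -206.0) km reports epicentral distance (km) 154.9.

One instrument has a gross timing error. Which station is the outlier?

JRSC

Solve using three stations at a time. Using HUMO, SAO, HOPS (subtract circle equations pairwise → linear system) gives (x, y) ≈ (-29.0, -127.2).
Distances from that point to each station vs reported:
  HUMO: calculated 257.7 vs reported 257.6 → residual 0.1 km
  SAO: calculated 200.1 vs reported 200.0 → residual 0.1 km
  JRSC: calculated 295.9 vs reported 225.2 → residual 70.7 km
  HOPS: calculated 155.0 vs reported 154.9 → residual 0.1 km
HUMO, SAO, HOPS are mutually consistent (residuals ≈ 0); JRSC is off by 70.7 km.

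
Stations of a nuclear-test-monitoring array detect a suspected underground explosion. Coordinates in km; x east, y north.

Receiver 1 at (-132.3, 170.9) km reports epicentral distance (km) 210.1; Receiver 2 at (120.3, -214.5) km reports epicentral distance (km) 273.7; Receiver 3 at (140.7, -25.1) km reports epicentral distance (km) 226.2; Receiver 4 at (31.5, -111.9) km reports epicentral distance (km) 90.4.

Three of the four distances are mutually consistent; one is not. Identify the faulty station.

Receiver 4

Solve using three stations at a time. Using Receiver 1, Receiver 2, Receiver 3 (subtract circle equations pairwise → linear system) gives (x, y) ≈ (-85.3, -33.9).
Distances from that point to each station vs reported:
  Receiver 1: calculated 210.1 vs reported 210.1 → residual 0.0 km
  Receiver 2: calculated 273.7 vs reported 273.7 → residual 0.0 km
  Receiver 3: calculated 226.2 vs reported 226.2 → residual 0.0 km
  Receiver 4: calculated 140.5 vs reported 90.4 → residual 50.1 km
Receiver 1, Receiver 2, Receiver 3 are mutually consistent (residuals ≈ 0); Receiver 4 is off by 50.1 km.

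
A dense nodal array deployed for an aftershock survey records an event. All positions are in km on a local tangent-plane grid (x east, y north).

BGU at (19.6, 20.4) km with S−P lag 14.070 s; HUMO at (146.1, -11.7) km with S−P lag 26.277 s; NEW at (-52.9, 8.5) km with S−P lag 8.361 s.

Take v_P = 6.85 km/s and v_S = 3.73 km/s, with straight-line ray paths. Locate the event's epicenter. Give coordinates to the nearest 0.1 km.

x ≈ -63.8 km, y ≈ -59.1 km

Distance from S−P lag: d = Δt · v_P v_S / (v_P − v_S) = Δt · (6.85·3.73)/(6.85−3.73) ≈ 8.1893·Δt.
So d_BGU = 115.22, d_HUMO = 215.19, d_NEW = 68.47 km.
Circle about each station: (x − 19.6)² + (y − 20.4)² = 115.22²; (x − 146.1)² + (y + 11.7)² = 215.19²; (x + 52.9)² + (y − 8.5)² = 68.47².
Subtracting the BGU equation from the HUMO and NEW equations removes the quadratic terms:
253.0 x − 64.2 y = -12349.31
-145.0 x − 23.8 y = 10657.85
Solving the 2×2 system: x ≈ -63.8, y ≈ -59.1 km.
Check against BGU (with the unrounded x, y): √((x − 19.6)²+(y − 20.4)²) = 115.21 ≈ 115.22 km. ✓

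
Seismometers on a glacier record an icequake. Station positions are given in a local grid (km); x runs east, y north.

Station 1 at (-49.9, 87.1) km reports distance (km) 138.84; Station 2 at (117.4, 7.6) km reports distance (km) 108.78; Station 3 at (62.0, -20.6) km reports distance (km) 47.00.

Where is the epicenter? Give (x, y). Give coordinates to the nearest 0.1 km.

x ≈ 17.1 km, y ≈ -34.5 km

Circle about each station: (x + 49.9)² + (y − 87.1)² = 138.84²; (x − 117.4)² + (y − 7.6)² = 108.78²; (x − 62.0)² + (y + 20.6)² = 47.00².
Subtracting pairs of circle equations eliminates x²+y² and gives linear equations (the radical axes):
334.6 x − 159.0 y = 11207.56
223.8 x − 215.4 y = 11259.49
Solving the 2×2 system: x ≈ 17.1, y ≈ -34.5 km.
Check against Station 1 (with the unrounded x, y): √((x + 49.9)²+(y − 87.1)²) = 138.84 ≈ 138.84 km. ✓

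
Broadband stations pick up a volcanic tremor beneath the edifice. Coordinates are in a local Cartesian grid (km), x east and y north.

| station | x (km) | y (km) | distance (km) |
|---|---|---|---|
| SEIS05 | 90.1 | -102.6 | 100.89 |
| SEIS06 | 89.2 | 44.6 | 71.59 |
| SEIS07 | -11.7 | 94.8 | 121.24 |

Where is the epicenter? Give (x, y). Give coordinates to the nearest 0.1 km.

Circle about each station: (x − 90.1)² + (y + 102.6)² = 100.89²; (x − 89.2)² + (y − 44.6)² = 71.59²; (x + 11.7)² + (y − 94.8)² = 121.24².
Subtracting the SEIS05 equation from the SEIS06 and SEIS07 equations removes the quadratic terms:
-1.8 x + 294.4 y = -3645.31
-203.6 x + 394.8 y = -14041.19
Solving the 2×2 system: x ≈ 45.5, y ≈ -12.1 km.

45.5 km east, -12.1 km north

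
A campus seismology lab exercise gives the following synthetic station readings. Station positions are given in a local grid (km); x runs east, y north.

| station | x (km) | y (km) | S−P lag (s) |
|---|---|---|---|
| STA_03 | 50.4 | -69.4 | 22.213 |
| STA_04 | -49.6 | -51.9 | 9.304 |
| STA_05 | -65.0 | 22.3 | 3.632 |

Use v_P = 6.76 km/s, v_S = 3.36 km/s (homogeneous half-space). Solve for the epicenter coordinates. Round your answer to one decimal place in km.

Distance from S−P lag: d = Δt · v_P v_S / (v_P − v_S) = Δt · (6.76·3.36)/(6.76−3.36) ≈ 6.6805·Δt.
So d_STA_03 = 148.39, d_STA_04 = 62.16, d_STA_05 = 24.26 km.
Circle about each station: (x − 50.4)² + (y + 69.4)² = 148.39²; (x + 49.6)² + (y + 51.9)² = 62.16²; (x + 65.0)² + (y − 22.3)² = 24.26².
Subtracting the STA_03 equation from the STA_04 and STA_05 equations removes the quadratic terms:
-200.0 x + 35.0 y = 15952.98
-230.8 x + 183.4 y = 18796.81
Solving the 2×2 system: x ≈ -79.3, y ≈ 2.7 km.
Check against STA_03 (with the unrounded x, y): √((x − 50.4)²+(y + 69.4)²) = 148.39 ≈ 148.39 km. ✓

-79.3 km east, 2.7 km north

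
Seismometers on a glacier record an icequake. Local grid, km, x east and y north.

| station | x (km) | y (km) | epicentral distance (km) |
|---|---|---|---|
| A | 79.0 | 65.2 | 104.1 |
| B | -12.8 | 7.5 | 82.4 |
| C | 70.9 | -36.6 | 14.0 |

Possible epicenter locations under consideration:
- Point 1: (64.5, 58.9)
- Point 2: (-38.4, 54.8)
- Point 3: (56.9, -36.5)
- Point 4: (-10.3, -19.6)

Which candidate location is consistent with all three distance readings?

For each candidate, compare |candidate − station| to the reported distance:
Point 1: residuals A 88.3, B 10.4, C 81.7 → max 88.3 km
Point 2: residuals A 13.8, B 28.6, C 128.5 → max 128.5 km
Point 3: residuals A 0.0, B 0.0, C 0.0 → max 0.0 km
Point 4: residuals A 19.0, B 55.2, C 69.0 → max 69.0 km
Only Point 3 has all residuals ≈ 0.

Point 3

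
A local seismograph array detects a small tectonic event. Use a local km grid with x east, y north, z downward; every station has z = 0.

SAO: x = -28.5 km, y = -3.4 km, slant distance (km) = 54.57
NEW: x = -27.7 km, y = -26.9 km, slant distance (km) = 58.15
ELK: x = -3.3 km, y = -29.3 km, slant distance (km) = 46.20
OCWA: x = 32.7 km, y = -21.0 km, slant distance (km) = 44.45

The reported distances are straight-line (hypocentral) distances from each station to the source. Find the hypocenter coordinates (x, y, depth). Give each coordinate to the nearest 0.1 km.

(12.3, -5.2, 36.2)

Each station gives a sphere (x−x_i)² + (y−y_i)² + z² = d_i² (stations at z=0).
Subtracting the SAO sphere from NEW and ELK: z² cancels, leaving linear equations in x and y:
1.6 x − 47.0 y = 263.55
50.4 x − 51.8 y = 889.01
Solving: x ≈ 12.307, y ≈ -5.189 km (keep extra digits for the depth step; rounded: 12.3, -5.2).
Then from the SAO sphere: z² = 54.57² − (x + 28.5)² − (y + 3.4)² with x = 12.307, y = -5.189, so z ≈ 36.187 ≈ 36.2 km.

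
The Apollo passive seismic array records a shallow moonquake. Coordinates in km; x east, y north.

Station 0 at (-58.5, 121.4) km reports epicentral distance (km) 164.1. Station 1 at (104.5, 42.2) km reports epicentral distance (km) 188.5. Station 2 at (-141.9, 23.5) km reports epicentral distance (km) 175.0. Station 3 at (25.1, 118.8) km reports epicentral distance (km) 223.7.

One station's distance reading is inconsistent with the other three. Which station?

Station 0

Solve using three stations at a time. Using Station 1, Station 2, Station 3 (subtract circle equations pairwise → linear system) gives (x, y) ≈ (-18.5, -100.6).
Distances from that point to each station vs reported:
  Station 0: calculated 225.6 vs reported 164.1 → residual 61.5 km
  Station 1: calculated 188.5 vs reported 188.5 → residual 0.0 km
  Station 2: calculated 175.0 vs reported 175.0 → residual 0.0 km
  Station 3: calculated 223.7 vs reported 223.7 → residual 0.0 km
Station 1, Station 2, Station 3 are mutually consistent (residuals ≈ 0); Station 0 is off by 61.5 km.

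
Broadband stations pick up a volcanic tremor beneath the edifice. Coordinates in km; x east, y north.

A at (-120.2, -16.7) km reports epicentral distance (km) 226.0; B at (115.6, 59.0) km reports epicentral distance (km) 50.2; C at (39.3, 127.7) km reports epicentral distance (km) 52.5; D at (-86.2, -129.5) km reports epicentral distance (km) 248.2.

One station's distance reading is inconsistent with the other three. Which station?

Solve using three stations at a time. Using A, B, C (subtract circle equations pairwise → linear system) gives (x, y) ≈ (77.9, 92.1).
Distances from that point to each station vs reported:
  A: calculated 226.0 vs reported 226.0 → residual 0.0 km
  B: calculated 50.2 vs reported 50.2 → residual 0.0 km
  C: calculated 52.5 vs reported 52.5 → residual 0.0 km
  D: calculated 275.7 vs reported 248.2 → residual 27.5 km
A, B, C are mutually consistent (residuals ≈ 0); D is off by 27.5 km.

D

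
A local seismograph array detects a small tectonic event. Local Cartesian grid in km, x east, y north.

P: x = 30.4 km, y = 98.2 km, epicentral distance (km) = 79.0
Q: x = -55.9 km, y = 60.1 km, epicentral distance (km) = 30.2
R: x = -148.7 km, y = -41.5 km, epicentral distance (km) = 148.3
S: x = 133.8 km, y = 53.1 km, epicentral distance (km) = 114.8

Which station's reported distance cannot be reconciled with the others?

S

Solve using three stations at a time. Using P, Q, R (subtract circle equations pairwise → linear system) gives (x, y) ≈ (-29.1, 46.1).
Distances from that point to each station vs reported:
  P: calculated 79.0 vs reported 79.0 → residual 0.0 km
  Q: calculated 30.3 vs reported 30.2 → residual 0.1 km
  R: calculated 148.3 vs reported 148.3 → residual 0.0 km
  S: calculated 163.0 vs reported 114.8 → residual 48.2 km
P, Q, R are mutually consistent (residuals ≈ 0); S is off by 48.2 km.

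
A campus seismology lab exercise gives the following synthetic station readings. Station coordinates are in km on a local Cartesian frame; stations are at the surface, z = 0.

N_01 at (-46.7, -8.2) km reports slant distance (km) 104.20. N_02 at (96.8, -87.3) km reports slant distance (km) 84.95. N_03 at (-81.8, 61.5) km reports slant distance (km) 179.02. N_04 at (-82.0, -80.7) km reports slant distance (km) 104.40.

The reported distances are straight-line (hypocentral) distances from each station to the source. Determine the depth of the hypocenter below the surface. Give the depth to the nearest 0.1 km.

30.8 km

Each station gives a sphere (x−x_i)² + (y−y_i)² + z² = d_i² (stations at z=0).
Subtracting the N_01 sphere from N_02 and N_03: z² cancels, leaving linear equations in x and y:
287.0 x − 158.2 y = 18384.54
-70.2 x + 139.4 y = -12965.16
Solving: x ≈ 17.705, y ≈ -84.091 km (keep extra digits for the depth step; rounded: 17.7, -84.1).
Then from the N_01 sphere: z² = 104.20² − (x + 46.7)² − (y + 8.2)² with x = 17.705, y = -84.091, so z ≈ 30.825 ≈ 30.8 km.
Check against N_04 (with the unrounded solution): distance 104.42 ≈ 104.40 km. ✓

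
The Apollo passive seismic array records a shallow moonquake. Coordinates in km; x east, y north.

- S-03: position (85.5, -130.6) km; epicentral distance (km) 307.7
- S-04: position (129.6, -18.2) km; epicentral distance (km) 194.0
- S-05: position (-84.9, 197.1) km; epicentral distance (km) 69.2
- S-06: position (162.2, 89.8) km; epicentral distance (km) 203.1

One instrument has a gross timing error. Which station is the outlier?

Solve using three stations at a time. Using S-03, S-05, S-06 (subtract circle equations pairwise → linear system) gives (x, y) ≈ (-30.3, 154.5).
Distances from that point to each station vs reported:
  S-03: calculated 307.7 vs reported 307.7 → residual 0.0 km
  S-04: calculated 235.4 vs reported 194.0 → residual 41.4 km
  S-05: calculated 69.2 vs reported 69.2 → residual 0.0 km
  S-06: calculated 203.1 vs reported 203.1 → residual 0.0 km
S-03, S-05, S-06 are mutually consistent (residuals ≈ 0); S-04 is off by 41.4 km.

S-04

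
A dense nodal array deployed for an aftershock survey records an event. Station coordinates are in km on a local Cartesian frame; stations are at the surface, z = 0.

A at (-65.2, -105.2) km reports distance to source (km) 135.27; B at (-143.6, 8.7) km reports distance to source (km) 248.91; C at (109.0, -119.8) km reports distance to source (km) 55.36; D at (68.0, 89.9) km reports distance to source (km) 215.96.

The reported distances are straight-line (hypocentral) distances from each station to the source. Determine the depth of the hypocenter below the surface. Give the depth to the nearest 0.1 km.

Each station gives a sphere (x−x_i)² + (y−y_i)² + z² = d_i² (stations at z=0).
Subtracting the A sphere from B and C: z² cancels, leaving linear equations in x and y:
-156.8 x + 227.8 y = -38279.65
348.4 x − 29.2 y = 26148.20
Solving: x ≈ 64.701, y ≈ -123.505 km (keep extra digits for the depth step; rounded: 64.7, -123.5).
Then from the A sphere: z² = 135.27² − (x + 65.2)² − (y + 105.2)² with x = 64.701, y = -123.505, so z ≈ 32.994 ≈ 33.0 km.
Check against D (with the unrounded solution): distance 215.97 ≈ 215.96 km. ✓

depth ≈ 33.0 km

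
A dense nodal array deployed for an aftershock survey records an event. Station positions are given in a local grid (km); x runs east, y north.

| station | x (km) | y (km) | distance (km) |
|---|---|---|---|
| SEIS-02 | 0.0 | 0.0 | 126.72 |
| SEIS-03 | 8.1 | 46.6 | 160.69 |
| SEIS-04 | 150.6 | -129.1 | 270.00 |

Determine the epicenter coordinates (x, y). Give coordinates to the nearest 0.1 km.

-110.8 km east, -61.5 km north

Circle about each station: x² + y² = 126.72²; (x − 8.1)² + (y − 46.6)² = 160.69²; (x − 150.6)² + (y + 129.1)² = 270.00².
Subtracting the SEIS-02 equation from the SEIS-03 and SEIS-04 equations removes the quadratic terms:
16.2 x + 93.2 y = -7526.15
301.2 x − 258.2 y = -17494.87
Solving the 2×2 system: x ≈ -110.8, y ≈ -61.5 km.
Check against SEIS-02 (with the unrounded x, y): √(x²+y²) = 126.72 ≈ 126.72 km. ✓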